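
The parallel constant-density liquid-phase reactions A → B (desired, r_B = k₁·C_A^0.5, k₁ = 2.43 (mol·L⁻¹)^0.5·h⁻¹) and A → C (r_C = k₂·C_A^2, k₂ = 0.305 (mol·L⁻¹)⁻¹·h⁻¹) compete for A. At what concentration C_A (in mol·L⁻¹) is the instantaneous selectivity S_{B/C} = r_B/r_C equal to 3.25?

1.82 mol·L⁻¹

S_{B/C} = (k₁/k₂)·C_A^-1.5 ⇒ C_A = (S·k₂/k₁)^(1/(-1.5)).
= (3.25×0.305/2.43)^(-0.6667) = (0.4079)^(-0.6667) = 1.82 mol·L⁻¹.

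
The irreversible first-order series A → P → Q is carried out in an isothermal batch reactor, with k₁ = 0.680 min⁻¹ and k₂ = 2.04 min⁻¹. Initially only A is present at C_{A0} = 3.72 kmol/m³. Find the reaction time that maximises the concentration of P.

0.808 min

Setting dC_P/dt = 0 gives t_opt = ln(k₂/k₁)/(k₂−k₁).
= ln(2.04/0.680)/(2.04−0.680) = ln(3.000)/1.360 = 1.099/1.360 = 0.808 min.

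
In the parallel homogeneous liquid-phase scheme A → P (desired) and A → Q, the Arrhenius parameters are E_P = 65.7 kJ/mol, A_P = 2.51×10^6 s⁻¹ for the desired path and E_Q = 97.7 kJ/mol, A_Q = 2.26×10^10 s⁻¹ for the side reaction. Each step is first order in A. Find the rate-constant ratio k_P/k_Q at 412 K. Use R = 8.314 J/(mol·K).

1.27

Since both paths have the same order in A, the concentration cancels and S_{P/Q} = k_P/k_Q = (A_P/A_Q)·exp[(E_Q−E_P)/(RT)].
(E_Q−E_P)/(RT) = (97.7−65.7)×10³/(8.314×412) = 32000/3425 = 9.342.
k_P/k_Q = (2.51×10^6/2.26×10^10)·exp(9.342) = 1.111×10^-4 × 11408 = 1.27.
Since E_P < E_Q, lowering the temperature improves selectivity toward P.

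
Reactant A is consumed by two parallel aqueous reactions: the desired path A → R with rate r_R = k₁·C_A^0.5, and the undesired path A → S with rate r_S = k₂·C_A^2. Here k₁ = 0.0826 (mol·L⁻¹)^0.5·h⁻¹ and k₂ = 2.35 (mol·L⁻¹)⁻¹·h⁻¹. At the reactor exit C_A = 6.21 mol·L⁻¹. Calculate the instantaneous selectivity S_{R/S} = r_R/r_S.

0.00227

S_{R/S} = r_R/r_S = (k₁·C_A^0.5)/(k₂·C_A^2) = (k₁/k₂)·C_A^-1.5.
= (0.0826×6.210^0.5) / (2.35×6.210^2) = 0.2058/90.63 = 0.00227.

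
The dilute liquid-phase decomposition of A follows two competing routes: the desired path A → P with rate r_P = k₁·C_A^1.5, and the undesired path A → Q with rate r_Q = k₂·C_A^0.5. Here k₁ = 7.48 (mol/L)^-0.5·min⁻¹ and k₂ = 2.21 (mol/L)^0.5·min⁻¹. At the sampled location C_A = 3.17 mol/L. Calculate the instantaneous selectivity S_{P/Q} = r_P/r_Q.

S_{P/Q} = r_P/r_Q = (k₁·C_A^1.5)/(k₂·C_A^0.5) = (k₁/k₂)·C_A.
= (7.48×3.170^1.5) / (2.21×3.170^0.5) = 42.22/3.935 = 10.7.
Since the desired path is higher order in A, keeping C_A high (PFR or concentrated feed) favours P.

10.7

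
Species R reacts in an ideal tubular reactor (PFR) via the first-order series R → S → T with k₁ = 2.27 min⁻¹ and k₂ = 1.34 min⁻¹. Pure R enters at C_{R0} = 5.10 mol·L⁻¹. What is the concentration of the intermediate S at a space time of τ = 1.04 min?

Solving the coupled first-order balances gives C_S(τ) = [k₁/(k₂−k₁)]·C_{R0}·(e^(−k₁τ) − e^(−k₂τ)).
e^(−k₁τ) = e^(−2.27×1.04) = e^(−2.361) = 0.09434; e^(−k₂τ) = e^(−1.394) = 0.2482.
C_S = 2.27×5.10/(1.34−2.27) × (0.09434−0.2482) = (-12.45)×(-0.1538) = 1.915 mol·L⁻¹.

1.92 mol·L⁻¹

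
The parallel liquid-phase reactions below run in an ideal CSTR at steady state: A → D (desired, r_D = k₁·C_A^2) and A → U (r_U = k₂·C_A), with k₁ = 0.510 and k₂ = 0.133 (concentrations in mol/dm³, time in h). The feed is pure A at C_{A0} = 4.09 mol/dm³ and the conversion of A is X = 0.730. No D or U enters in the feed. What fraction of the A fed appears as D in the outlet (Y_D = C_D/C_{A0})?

0.591

Exit C_A = C_{A0}(1−X) = 4.09×0.270 = 1.104 mol/dm³.
A CSTR operates uniformly at the exit composition, giving r_D = 0.6219 and r_U = 0.1469 (each k·C_A^n at C_A = 1.104).
Fraction of consumed A going to D: r_D/(r_D+r_U) = 0.8090.
C_D = 0.8090·C_{A0}·X = 0.8090×4.09×0.730 = 2.42 mol/dm³; Y_D = C_D/C_{A0} = 0.591.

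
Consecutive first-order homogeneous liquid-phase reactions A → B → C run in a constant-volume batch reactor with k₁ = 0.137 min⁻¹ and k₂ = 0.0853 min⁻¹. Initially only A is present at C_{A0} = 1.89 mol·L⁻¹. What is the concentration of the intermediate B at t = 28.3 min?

0.344 mol·L⁻¹

For first-order series with pure A initially, C_B(t) = k₁C_{A0}/(k₂−k₁)·(e^(−k₁t) − e^(−k₂t)).
e^(−k₁t) = e^(−0.137×28.3) = e^(−3.877) = 0.02071; e^(−k₂t) = e^(−2.414) = 0.08946.
C_B = 0.137×1.89/(0.0853−0.137) × (0.02071−0.08946) = (-5.008)×(-0.06875) = 0.3443 mol·L⁻¹.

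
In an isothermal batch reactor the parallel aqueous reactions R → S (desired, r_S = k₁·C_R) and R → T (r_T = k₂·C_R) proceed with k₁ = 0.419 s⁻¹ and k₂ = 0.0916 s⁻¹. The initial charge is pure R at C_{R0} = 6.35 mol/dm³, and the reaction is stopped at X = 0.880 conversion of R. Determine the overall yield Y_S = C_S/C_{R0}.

C_R = C_{R0}(1−X) = 0.7620 mol/dm³.
Both paths are first order in R, so the instantaneous fraction to S is constant: dC_S/d(−C_R) = k₁/(k₁+k₂) = 0.8206.
C_S = 0.8206·(C_{R0}−C_R) = 0.8206×5.588 = 4.59 mol/dm³.
Y_S = C_S/C_{R0} = 4.586/6.35 = 0.722.

0.722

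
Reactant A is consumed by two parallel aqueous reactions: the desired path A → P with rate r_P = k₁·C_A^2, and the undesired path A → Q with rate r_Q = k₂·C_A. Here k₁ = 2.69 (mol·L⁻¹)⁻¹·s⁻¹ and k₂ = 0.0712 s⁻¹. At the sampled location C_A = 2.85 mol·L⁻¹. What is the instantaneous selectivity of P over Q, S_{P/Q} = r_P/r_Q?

108

S_{P/Q} = r_P/r_Q = (k₁·C_A^2)/(k₂·C_A) = (k₁/k₂)·C_A.
= (2.69×2.850^2) / (0.0712×2.850) = 21.85/0.2029 = 108.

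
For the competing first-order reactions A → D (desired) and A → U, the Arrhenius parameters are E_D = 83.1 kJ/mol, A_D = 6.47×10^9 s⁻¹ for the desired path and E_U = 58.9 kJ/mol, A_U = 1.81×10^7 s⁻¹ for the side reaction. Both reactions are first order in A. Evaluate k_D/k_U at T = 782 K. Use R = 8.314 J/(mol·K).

With equal orders, S_{D/U} = k_D/k_U = (A_D/A_U)·exp[(E_U−E_D)/(RT)].
(E_U−E_D)/(RT) = (58.9−83.1)×10³/(8.314×782) = -24200/6502 = -3.722.
k_D/k_U = (6.47×10^9/1.81×10^7)·exp(-3.722) = 357.5 × 0.02418 = 8.64.
Since E_D > E_U, raising the temperature improves selectivity toward D.

8.64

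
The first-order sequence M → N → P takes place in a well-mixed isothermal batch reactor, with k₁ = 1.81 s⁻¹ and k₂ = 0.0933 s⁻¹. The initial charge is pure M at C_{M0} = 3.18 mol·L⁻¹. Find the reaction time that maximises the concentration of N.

1.73 s

Setting dC_N/dt = 0 gives t_opt = ln(k₂/k₁)/(k₂−k₁).
= ln(0.0933/1.81)/(0.0933−1.81) = ln(0.05155)/-1.717 = -2.965/-1.717 = 1.73 s.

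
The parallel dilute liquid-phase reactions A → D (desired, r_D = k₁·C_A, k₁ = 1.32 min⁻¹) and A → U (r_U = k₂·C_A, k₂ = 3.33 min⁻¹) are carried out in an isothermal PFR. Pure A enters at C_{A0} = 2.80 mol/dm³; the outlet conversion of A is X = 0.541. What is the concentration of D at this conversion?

C_A = C_{A0}(1−X) = 1.285 mol/dm³.
Both paths are first order in A, so the instantaneous fraction to D is constant: dC_D/d(−C_A) = k₁/(k₁+k₂) = 0.2839.
C_D = 0.2839·(C_{A0}−C_A) = 0.2839×1.515 = 0.430 mol/dm³.

0.430 mol/dm³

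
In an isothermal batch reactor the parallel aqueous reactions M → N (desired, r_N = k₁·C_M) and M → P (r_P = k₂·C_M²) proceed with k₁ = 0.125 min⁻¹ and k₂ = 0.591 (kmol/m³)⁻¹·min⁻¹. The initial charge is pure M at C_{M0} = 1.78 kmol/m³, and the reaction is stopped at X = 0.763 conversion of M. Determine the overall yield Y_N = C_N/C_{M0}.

0.136

C_M = C_{M0}(1−X) = 0.4219 kmol/m³.
Along a PFR/batch, dC_N/dC_M = −r_N/(r_N+r_P) = −k₁/(k₁+k₂·C_M).
Integrating from C_{M0} to C_M: C_N = (0.125/0.591)·ln[(0.125+0.591·1.78)/(0.125+0.591·0.422)] = 0.2115·ln(1.177/0.3743) = 0.2423 kmol/m³.
Y_N = C_N/C_{M0} = 0.2423/1.78 = 0.136.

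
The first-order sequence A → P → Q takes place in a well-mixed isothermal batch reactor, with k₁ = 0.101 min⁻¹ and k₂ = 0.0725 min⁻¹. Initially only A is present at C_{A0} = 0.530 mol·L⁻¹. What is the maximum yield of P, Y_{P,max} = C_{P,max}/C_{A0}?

At the optimum, C_{P,max}/C_{A0} = (k₁/k₂)^[k₂/(k₂−k₁)].
= (0.101/0.0725)^(0.0725/(0.0725−0.101)) = (1.393)^(-2.544) = 0.4303.

0.430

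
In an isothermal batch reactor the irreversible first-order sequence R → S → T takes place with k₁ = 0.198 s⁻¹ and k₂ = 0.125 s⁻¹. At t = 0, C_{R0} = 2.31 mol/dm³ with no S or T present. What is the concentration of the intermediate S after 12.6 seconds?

0.780 mol/dm³

The intermediate concentration in a first-order A→B→C sequence is C_S = k₁C_{R0}(e^(−k₁t) − e^(−k₂t))/(k₂−k₁).
e^(−k₁t) = e^(−0.198×12.6) = e^(−2.495) = 0.08251; e^(−k₂t) = e^(−1.575) = 0.2070.
C_S = 0.198×2.31/(0.125−0.198) × (0.08251−0.2070) = (-6.265)×(-0.1245) = 0.7800 mol/dm³.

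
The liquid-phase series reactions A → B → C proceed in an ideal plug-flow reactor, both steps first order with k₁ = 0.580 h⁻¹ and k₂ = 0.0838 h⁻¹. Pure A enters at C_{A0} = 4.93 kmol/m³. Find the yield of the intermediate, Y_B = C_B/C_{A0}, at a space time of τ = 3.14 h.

0.709

The intermediate concentration in a first-order A→B→C sequence is C_B = k₁C_{A0}(e^(−k₁τ) − e^(−k₂τ))/(k₂−k₁).
e^(−k₁τ) = e^(−0.580×3.14) = e^(−1.821) = 0.1618; e^(−k₂τ) = e^(−0.2631) = 0.7686.
C_B = 0.580×4.93/(0.0838−0.580) × (0.1618−0.7686) = (-5.763)×(-0.6068) = 3.497 kmol/m³.
Y_B = C_B/C_{A0} = 3.497/4.93 = 0.709.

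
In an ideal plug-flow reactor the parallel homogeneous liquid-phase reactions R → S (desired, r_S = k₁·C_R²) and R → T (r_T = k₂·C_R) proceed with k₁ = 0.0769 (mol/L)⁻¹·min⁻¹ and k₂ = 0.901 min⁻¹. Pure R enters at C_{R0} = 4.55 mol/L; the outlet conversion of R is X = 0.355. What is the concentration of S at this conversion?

C_R = C_{R0}(1−X) = 2.935 mol/L.
Along a PFR/batch, dC_T/dC_R = −r_T/(r_S+r_T) = −k₂/(k₂+k₁·C_R).
Integrating from C_{R0} to C_R: C_T = (0.901/0.0769)·ln[(0.901+0.0769·4.55)/(0.901+0.0769·2.93)] = 11.72·ln(1.251/1.127) = 1.225 mol/L.
Then C_S = (C_{R0}−C_R) − C_T = 1.615 − 1.225 = 0.3899 mol/L.

0.390 mol/L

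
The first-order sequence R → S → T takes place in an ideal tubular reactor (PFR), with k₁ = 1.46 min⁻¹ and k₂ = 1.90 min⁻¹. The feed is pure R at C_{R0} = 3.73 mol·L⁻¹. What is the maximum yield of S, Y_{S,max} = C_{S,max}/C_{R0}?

Evaluating C_S at τ_opt = ln(k₂/k₁)/(k₂−k₁) gives C_{S,max}/C_{R0} = (k₁/k₂)^[k₂/(k₂−k₁)].
= (1.46/1.90)^(1.90/(1.90−1.46)) = (0.7684)^(4.318) = 0.3206.

0.321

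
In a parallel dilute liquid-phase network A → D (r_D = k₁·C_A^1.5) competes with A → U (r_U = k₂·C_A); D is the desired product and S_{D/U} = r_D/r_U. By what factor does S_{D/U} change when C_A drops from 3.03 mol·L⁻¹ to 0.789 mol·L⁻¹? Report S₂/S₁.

0.510

S_{D/U} = (k₁/k₂)·C_A^0.5, so S₂/S₁ = (C_{A,2}/C_{A,1})^0.5.
= (0.789/3.03)^0.5 = (0.2604)^0.5 = 0.510.
Selectivity toward D falls as C_A falls — high-concentration operation is favoured.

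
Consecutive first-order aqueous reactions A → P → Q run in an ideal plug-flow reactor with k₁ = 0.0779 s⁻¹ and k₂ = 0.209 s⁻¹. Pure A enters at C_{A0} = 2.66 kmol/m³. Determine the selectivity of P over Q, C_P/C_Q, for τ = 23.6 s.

The intermediate concentration in a first-order A→B→C sequence is C_P = k₁C_{A0}(e^(−k₁τ) − e^(−k₂τ))/(k₂−k₁).
e^(−k₁τ) = e^(−0.0779×23.6) = e^(−1.838) = 0.1591; e^(−k₂τ) = e^(−4.932) = 0.007209.
C_P = 0.0779×2.66/(0.209−0.0779) × (0.1591−0.007209) = 1.581×0.1519 = 0.2400 kmol/m³.
C_A = C_{A0}e^(−k₁τ) = 0.4231 kmol/m³, so C_Q = C_{A0}−C_A−C_P = 1.997 kmol/m³; C_P/C_Q = 0.120.

0.120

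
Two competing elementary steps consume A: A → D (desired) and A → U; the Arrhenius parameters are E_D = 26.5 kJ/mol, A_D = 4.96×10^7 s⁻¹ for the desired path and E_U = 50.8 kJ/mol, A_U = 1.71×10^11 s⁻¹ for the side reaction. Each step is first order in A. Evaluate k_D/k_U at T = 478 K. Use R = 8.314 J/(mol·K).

0.131

k_D/k_U = (A_D/A_U)·exp[−(E_D−E_U)/(RT)] = (A_D/A_U)·exp[(E_U−E_D)/(RT)].
(E_U−E_D)/(RT) = (50.8−26.5)×10³/(8.314×478) = 24300/3974 = 6.115.
k_D/k_U = (4.96×10^7/1.71×10^11)·exp(6.115) = 2.901×10^-4 × 452.4 = 0.131.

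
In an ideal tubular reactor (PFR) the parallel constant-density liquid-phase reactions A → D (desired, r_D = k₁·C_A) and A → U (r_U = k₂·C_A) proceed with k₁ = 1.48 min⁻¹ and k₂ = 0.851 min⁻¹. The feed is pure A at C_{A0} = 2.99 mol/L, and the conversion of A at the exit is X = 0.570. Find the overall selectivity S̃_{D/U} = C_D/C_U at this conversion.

1.74

C_A = C_{A0}(1−X) = 1.286 mol/L.
Both paths are first order in A, so the instantaneous fraction to D is constant: dC_D/d(−C_A) = k₁/(k₁+k₂) = 0.6349.
C_D = 0.6349·(C_{A0}−C_A) = 0.6349×1.704 = 1.08 mol/L.
C_U = (C_{A0}−C_A)−C_D = 0.6222 mol/L; S̃_{D/U} = 1.082/0.6222 = 1.74.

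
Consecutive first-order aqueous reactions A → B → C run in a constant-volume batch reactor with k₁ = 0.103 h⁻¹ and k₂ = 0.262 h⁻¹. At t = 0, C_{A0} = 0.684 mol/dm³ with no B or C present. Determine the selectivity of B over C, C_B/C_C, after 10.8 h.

0.352

For first-order series with pure A initially, C_B(t) = k₁C_{A0}/(k₂−k₁)·(e^(−k₁t) − e^(−k₂t)).
e^(−k₁t) = e^(−0.103×10.8) = e^(−1.112) = 0.3288; e^(−k₂t) = e^(−2.830) = 0.05904.
C_B = 0.103×0.684/(0.262−0.103) × (0.3288−0.05904) = 0.4431×0.2697 = 0.1195 mol/dm³.
C_A = C_{A0}e^(−k₁t) = 0.2249 mol/dm³, so C_C = C_{A0}−C_A−C_B = 0.3396 mol/dm³; C_B/C_C = 0.352.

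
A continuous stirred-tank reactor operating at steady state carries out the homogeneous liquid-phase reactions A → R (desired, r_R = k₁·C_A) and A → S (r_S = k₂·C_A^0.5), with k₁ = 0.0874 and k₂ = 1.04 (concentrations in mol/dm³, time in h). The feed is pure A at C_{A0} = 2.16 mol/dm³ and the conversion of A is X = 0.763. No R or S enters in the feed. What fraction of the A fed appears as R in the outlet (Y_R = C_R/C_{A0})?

0.0433

Exit C_A = C_{A0}(1−X) = 2.16×0.237 = 0.5119 mol/dm³.
A CSTR operates uniformly at the exit composition, giving r_R = 0.04474 and r_S = 0.7441 (each k·C_A^n at C_A = 0.5119).
Fraction of consumed A going to R: r_R/(r_R+r_S) = 0.05672.
C_R = 0.05672·C_{A0}·X = 0.05672×2.16×0.763 = 0.0935 mol/dm³; Y_R = C_R/C_{A0} = 0.0433.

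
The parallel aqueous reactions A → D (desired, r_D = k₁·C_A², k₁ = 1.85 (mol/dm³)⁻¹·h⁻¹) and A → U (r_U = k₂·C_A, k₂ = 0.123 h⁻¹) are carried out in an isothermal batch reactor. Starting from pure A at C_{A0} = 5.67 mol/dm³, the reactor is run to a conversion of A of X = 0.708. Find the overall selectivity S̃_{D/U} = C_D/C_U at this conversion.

C_A = C_{A0}(1−X) = 1.656 mol/dm³.
Along a PFR/batch, dC_U/dC_A = −r_U/(r_D+r_U) = −k₂/(k₂+k₁·C_A).
Integrating from C_{A0} to C_A: C_U = (0.123/1.85)·ln[(0.123+1.85·5.67)/(0.123+1.85·1.66)] = 0.06649·ln(10.61/3.186) = 0.08000 mol/dm³.
Then C_D = (C_{A0}−C_A) − C_U = 4.014 − 0.08000 = 3.934 mol/dm³.
S̃_{D/U} = C_D/C_U = 3.934/0.08000 = 49.2.

49.2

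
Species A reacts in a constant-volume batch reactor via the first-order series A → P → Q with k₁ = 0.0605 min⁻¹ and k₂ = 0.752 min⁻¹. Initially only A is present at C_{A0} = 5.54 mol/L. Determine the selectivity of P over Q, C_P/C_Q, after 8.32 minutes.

0.154

Solving the coupled first-order balances gives C_P(t) = [k₁/(k₂−k₁)]·C_{A0}·(e^(−k₁t) − e^(−k₂t)).
e^(−k₁t) = e^(−0.0605×8.32) = e^(−0.5034) = 0.6045; e^(−k₂t) = e^(−6.257) = 0.001918.
C_P = 0.0605×5.54/(0.752−0.0605) × (0.6045−0.001918) = 0.4847×0.6026 = 0.2921 mol/L.
C_A = C_{A0}e^(−k₁t) = 3.349 mol/L, so C_Q = C_{A0}−C_A−C_P = 1.899 mol/L; C_P/C_Q = 0.154.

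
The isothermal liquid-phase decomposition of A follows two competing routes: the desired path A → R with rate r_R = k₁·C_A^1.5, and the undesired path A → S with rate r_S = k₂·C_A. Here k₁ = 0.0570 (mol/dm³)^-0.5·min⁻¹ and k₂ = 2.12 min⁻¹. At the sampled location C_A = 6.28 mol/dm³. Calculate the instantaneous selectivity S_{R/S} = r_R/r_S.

S_{R/S} = r_R/r_S = (k₁·C_A^1.5)/(k₂·C_A) = (k₁/k₂)·C_A^0.5.
= (0.0570×6.280^1.5) / (2.12×6.280) = 0.8970/13.31 = 0.0674.
Since the desired path is higher order in A, keeping C_A high (PFR or concentrated feed) favours R.

0.0674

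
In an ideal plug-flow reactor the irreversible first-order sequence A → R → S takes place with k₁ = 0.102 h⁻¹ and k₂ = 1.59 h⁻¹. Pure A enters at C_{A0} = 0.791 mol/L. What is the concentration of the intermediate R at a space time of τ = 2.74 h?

0.0403 mol/L

The intermediate concentration in a first-order A→B→C sequence is C_R = k₁C_{A0}(e^(−k₁τ) − e^(−k₂τ))/(k₂−k₁).
e^(−k₁τ) = e^(−0.102×2.74) = e^(−0.2795) = 0.7562; e^(−k₂τ) = e^(−4.357) = 0.01282.
C_R = 0.102×0.791/(1.59−0.102) × (0.7562−0.01282) = 0.05422×0.7434 = 0.04031 mol/L.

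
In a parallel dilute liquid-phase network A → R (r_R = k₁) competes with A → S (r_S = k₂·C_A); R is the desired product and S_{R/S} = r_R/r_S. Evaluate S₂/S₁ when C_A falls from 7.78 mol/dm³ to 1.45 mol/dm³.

S_{R/S} = (k₁/k₂)·C_A⁻¹, so S₂/S₁ = (C_{A,2}/C_{A,1})⁻¹.
= 7.78/1.45 = 5.37.

5.37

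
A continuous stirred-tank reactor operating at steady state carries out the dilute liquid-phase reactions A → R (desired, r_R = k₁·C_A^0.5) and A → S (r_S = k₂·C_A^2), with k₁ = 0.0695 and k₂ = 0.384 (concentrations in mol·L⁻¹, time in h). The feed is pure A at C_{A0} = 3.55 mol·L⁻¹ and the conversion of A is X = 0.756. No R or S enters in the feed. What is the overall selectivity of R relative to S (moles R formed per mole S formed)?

Exit C_A = C_{A0}(1−X) = 3.55×0.244 = 0.8662 mol·L⁻¹.
In a CSTR the entire volume is at exit conditions, so r_R = 0.0695×0.8662^0.5 = 0.06468 and r_S = 0.384×0.8662^2 = 0.2881.
Overall selectivity = C_R/C_S = r_Rτ/(r_Sτ) = r_R/r_S = 0.225.

0.225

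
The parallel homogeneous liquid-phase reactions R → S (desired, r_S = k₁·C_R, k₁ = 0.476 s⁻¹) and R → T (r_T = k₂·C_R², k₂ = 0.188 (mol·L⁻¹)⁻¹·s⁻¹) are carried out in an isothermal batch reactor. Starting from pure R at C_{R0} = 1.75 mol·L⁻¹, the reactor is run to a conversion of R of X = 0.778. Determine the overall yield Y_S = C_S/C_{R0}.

C_R = C_{R0}(1−X) = 0.3885 mol·L⁻¹.
Along a PFR/batch, dC_S/dC_R = −r_S/(r_S+r_T) = −k₁/(k₁+k₂·C_R).
Integrating from C_{R0} to C_R: C_S = (0.476/0.188)·ln[(0.476+0.188·1.75)/(0.476+0.188·0.388)] = 2.532·ln(0.8050/0.5490) = 0.9689 mol·L⁻¹.
Y_S = C_S/C_{R0} = 0.9689/1.75 = 0.554.

0.554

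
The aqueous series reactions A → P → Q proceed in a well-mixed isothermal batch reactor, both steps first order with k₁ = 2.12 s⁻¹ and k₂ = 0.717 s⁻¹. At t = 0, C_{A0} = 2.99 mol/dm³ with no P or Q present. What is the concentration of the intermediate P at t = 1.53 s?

For first-order series with pure A initially, C_P(t) = k₁C_{A0}/(k₂−k₁)·(e^(−k₁t) − e^(−k₂t)).
e^(−k₁t) = e^(−2.12×1.53) = e^(−3.244) = 0.03902; e^(−k₂t) = e^(−1.097) = 0.3339.
C_P = 2.12×2.99/(0.717−2.12) × (0.03902−0.3339) = (-4.518)×(-0.2948) = 1.332 mol/dm³.

1.33 mol/dm³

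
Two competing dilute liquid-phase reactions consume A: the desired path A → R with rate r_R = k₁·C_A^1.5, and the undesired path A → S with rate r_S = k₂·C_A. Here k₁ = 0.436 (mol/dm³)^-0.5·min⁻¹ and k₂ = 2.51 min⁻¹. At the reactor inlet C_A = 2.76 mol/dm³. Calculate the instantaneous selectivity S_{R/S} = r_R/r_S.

0.289

S_{R/S} = r_R/r_S = (k₁·C_A^1.5)/(k₂·C_A) = (k₁/k₂)·C_A^0.5.
= (0.436×2.760^1.5) / (2.51×2.760) = 1.999/6.928 = 0.289.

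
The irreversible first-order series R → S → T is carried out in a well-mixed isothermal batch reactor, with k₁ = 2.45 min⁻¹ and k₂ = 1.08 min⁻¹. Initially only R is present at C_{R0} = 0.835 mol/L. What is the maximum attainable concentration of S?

At the optimum, C_{S,max}/C_{R0} = (k₁/k₂)^[k₂/(k₂−k₁)].
= (2.45/1.08)^(1.08/(1.08−2.45)) = (2.269)^(-0.7883) = 0.5243.
C_{S,max} = 0.5243×0.835 = 0.438 mol/L.

0.438 mol/L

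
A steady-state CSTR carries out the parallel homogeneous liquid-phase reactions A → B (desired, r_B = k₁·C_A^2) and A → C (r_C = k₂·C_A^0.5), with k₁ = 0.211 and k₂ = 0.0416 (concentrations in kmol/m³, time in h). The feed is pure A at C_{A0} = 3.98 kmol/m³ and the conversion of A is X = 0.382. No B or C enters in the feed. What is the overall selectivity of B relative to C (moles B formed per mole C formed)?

Exit C_A = C_{A0}(1−X) = 3.98×0.618 = 2.460 kmol/m³.
Rates in a CSTR are evaluated at the outlet concentration: r_B = 0.211×2.460^2 = 1.277, r_C = 0.0416×2.460^0.5 = 0.06524.
Overall selectivity = C_B/C_C = r_Bτ/(r_Cτ) = r_B/r_C = 19.6.

19.6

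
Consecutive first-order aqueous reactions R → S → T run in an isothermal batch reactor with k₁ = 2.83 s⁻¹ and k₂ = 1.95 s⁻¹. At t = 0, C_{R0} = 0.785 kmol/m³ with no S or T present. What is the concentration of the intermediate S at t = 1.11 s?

For first-order series with pure R initially, C_S(t) = k₁C_{R0}/(k₂−k₁)·(e^(−k₁t) − e^(−k₂t)).
e^(−k₁t) = e^(−2.83×1.11) = e^(−3.141) = 0.04323; e^(−k₂t) = e^(−2.165) = 0.1148.
C_S = 2.83×0.785/(1.95−2.83) × (0.04323−0.1148) = (-2.524)×(-0.07158) = 0.1807 kmol/m³.

0.181 kmol/m³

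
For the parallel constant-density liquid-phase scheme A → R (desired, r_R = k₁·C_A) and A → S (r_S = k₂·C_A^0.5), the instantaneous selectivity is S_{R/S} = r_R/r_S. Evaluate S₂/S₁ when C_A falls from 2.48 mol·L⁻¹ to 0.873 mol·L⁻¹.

0.593

S_{R/S} = (k₁/k₂)·C_A^0.5, so S₂/S₁ = (C_{A,2}/C_{A,1})^0.5.
= (0.873/2.48)^0.5 = (0.3520)^0.5 = 0.593.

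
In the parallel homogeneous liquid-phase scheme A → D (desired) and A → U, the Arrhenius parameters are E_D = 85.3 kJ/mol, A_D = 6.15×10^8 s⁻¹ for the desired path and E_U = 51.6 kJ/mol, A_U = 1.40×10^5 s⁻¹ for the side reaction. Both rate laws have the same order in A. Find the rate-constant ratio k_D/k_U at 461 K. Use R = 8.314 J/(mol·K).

0.667

With equal orders, S_{D/U} = k_D/k_U = (A_D/A_U)·exp[(E_U−E_D)/(RT)].
(E_U−E_D)/(RT) = (51.6−85.3)×10³/(8.314×461) = -33700/3833 = -8.793.
k_D/k_U = (6.15×10^8/1.40×10^5)·exp(-8.793) = 4393 × 1.518×10^-4 = 0.667.
Since E_D > E_U, raising the temperature improves selectivity toward D.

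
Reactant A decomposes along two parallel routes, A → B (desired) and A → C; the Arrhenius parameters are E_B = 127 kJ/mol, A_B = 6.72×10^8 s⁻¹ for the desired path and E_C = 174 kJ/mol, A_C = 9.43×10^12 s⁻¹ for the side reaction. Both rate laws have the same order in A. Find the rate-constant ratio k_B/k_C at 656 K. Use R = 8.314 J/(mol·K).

Since both paths have the same order in A, the concentration cancels and S_{B/C} = k_B/k_C = (A_B/A_C)·exp[(E_C−E_B)/(RT)].
(E_C−E_B)/(RT) = (174−127)×10³/(8.314×656) = 47000/5454 = 8.618.
k_B/k_C = (6.72×10^8/9.43×10^12)·exp(8.618) = 7.126×10^-5 × 5528 = 0.394.

0.394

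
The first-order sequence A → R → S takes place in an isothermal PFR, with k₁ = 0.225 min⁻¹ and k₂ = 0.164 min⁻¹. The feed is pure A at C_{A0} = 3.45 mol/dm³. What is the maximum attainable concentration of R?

1.47 mol/dm³

Evaluating C_R at τ_opt = ln(k₂/k₁)/(k₂−k₁) gives C_{R,max}/C_{A0} = (k₁/k₂)^[k₂/(k₂−k₁)].
= (0.225/0.164)^(0.164/(0.164−0.225)) = (1.372)^(-2.689) = 0.4273.
C_{R,max} = 0.4273×3.45 = 1.47 mol/dm³.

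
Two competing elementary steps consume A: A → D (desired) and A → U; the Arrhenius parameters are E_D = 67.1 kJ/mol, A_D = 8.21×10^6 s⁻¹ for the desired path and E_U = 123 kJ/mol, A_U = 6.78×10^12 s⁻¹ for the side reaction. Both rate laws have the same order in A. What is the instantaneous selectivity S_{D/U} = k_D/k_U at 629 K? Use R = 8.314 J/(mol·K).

0.0531

Since both paths have the same order in A, the concentration cancels and S_{D/U} = k_D/k_U = (A_D/A_U)·exp[(E_U−E_D)/(RT)].
(E_U−E_D)/(RT) = (123−67.1)×10³/(8.314×629) = 55900/5230 = 10.69.
k_D/k_U = (8.21×10^6/6.78×10^12)·exp(10.69) = 1.211×10^-6 × 43886 = 0.0531.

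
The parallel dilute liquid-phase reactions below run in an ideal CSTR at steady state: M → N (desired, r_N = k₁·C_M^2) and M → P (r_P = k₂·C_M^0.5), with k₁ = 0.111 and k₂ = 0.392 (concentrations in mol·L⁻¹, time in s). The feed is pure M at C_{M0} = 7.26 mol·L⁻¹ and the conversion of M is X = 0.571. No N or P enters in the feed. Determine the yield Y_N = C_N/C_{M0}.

0.348

Exit C_M = C_{M0}(1−X) = 7.26×0.429 = 3.115 mol·L⁻¹.
A CSTR operates uniformly at the exit composition, giving r_N = 1.077 and r_P = 0.6918 (each k·C_M^n at C_M = 3.115).
Fraction of consumed M going to N: r_N/(r_N+r_P) = 0.6088.
C_N = 0.6088·C_{M0}·X = 0.6088×7.26×0.571 = 2.52 mol·L⁻¹; Y_N = C_N/C_{M0} = 0.348.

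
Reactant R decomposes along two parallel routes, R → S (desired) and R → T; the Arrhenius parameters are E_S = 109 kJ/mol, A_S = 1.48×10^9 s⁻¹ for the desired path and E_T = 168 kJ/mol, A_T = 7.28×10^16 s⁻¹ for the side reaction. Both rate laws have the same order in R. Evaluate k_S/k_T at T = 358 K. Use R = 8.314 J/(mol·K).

8.26

Since both paths have the same order in R, the concentration cancels and S_{S/T} = k_S/k_T = (A_S/A_T)·exp[(E_T−E_S)/(RT)].
(E_T−E_S)/(RT) = (168−109)×10³/(8.314×358) = 59000/2976 = 19.82.
k_S/k_T = (1.48×10^9/7.28×10^16)·exp(19.82) = 2.033×10^-8 × 4.063×10^8 = 8.26.
Since E_S < E_T, lowering the temperature improves selectivity toward S.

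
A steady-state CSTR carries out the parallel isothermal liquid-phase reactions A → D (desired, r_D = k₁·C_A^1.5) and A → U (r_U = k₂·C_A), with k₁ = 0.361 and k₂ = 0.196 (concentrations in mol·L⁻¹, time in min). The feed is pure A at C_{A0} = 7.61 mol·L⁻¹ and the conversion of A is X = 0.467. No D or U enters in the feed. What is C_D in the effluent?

Exit C_A = C_{A0}(1−X) = 7.61×0.533 = 4.056 mol·L⁻¹.
In a CSTR the entire volume is at exit conditions, so r_D = 0.361×4.056^1.5 = 2.949 and r_U = 0.196×4.056 = 0.7950.
Fraction of consumed A going to D: r_D/(r_D+r_U) = 0.7877.
C_D = 0.7877·C_{A0}·X = 0.7877×7.61×0.467 = 2.80 mol·L⁻¹.

2.80 mol·L⁻¹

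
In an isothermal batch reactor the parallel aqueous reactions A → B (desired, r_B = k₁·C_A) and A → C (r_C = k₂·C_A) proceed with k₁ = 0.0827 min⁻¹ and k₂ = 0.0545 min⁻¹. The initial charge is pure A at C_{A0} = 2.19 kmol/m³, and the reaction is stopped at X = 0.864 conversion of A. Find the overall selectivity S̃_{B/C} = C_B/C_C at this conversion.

C_A = C_{A0}(1−X) = 0.2978 kmol/m³.
Both paths are first order in A, so the instantaneous fraction to B is constant: dC_B/d(−C_A) = k₁/(k₁+k₂) = 0.6028.
C_B = 0.6028·(C_{A0}−C_A) = 0.6028×1.892 = 1.14 kmol/m³.
C_C = (C_{A0}−C_A)−C_B = 0.7516 kmol/m³; S̃_{B/C} = 1.141/0.7516 = 1.52.

1.52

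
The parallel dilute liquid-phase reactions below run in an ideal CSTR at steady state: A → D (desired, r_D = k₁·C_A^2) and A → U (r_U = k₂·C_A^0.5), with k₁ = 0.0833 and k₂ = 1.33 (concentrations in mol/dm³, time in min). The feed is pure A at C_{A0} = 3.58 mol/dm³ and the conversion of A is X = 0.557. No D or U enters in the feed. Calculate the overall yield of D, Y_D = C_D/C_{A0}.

Exit C_A = C_{A0}(1−X) = 3.58×0.443 = 1.586 mol/dm³.
A CSTR operates uniformly at the exit composition, giving r_D = 0.2095 and r_U = 1.675 (each k·C_A^n at C_A = 1.586).
Fraction of consumed A going to D: r_D/(r_D+r_U) = 0.1112.
C_D = 0.1112·C_{A0}·X = 0.1112×3.58×0.557 = 0.222 mol/dm³; Y_D = C_D/C_{A0} = 0.0619.

0.0619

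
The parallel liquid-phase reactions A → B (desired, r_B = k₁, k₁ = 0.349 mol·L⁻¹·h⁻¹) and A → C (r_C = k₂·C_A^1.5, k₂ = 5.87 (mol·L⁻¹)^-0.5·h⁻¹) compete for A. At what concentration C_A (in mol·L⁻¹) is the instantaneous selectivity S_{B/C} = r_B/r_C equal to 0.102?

S_{B/C} = (k₁/k₂)·C_A^-1.5 ⇒ C_A = (S·k₂/k₁)^(1/(-1.5)).
= (0.102×5.87/0.349)^(-0.6667) = (1.716)^(-0.6667) = 0.698 mol·L⁻¹.

0.698 mol·L⁻¹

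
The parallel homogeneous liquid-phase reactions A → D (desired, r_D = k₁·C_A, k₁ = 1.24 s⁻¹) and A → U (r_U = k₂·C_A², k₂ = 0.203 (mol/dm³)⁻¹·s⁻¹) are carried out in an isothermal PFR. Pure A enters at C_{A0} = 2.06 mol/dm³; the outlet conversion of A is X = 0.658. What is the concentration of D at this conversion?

1.11 mol/dm³

C_A = C_{A0}(1−X) = 0.7045 mol/dm³.
Along a PFR/batch, dC_D/dC_A = −r_D/(r_D+r_U) = −k₁/(k₁+k₂·C_A).
Integrating from C_{A0} to C_A: C_D = (1.24/0.203)·ln[(1.24+0.203·2.06)/(1.24+0.203·0.705)] = 6.108·ln(1.658/1.383) = 1.108 mol/dm³.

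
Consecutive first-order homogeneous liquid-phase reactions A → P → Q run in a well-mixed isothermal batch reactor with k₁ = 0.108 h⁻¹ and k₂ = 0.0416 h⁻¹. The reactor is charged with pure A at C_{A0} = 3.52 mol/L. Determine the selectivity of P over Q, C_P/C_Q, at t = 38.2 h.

For first-order series with pure A initially, C_P(t) = k₁C_{A0}/(k₂−k₁)·(e^(−k₁t) − e^(−k₂t)).
e^(−k₁t) = e^(−0.108×38.2) = e^(−4.126) = 0.01615; e^(−k₂t) = e^(−1.589) = 0.2041.
C_P = 0.108×3.52/(0.0416−0.108) × (0.01615−0.2041) = (-5.725)×(-0.1880) = 1.076 mol/L.
C_A = C_{A0}e^(−k₁t) = 0.05686 mol/L, so C_Q = C_{A0}−C_A−C_P = 2.387 mol/L; C_P/C_Q = 0.451.

0.451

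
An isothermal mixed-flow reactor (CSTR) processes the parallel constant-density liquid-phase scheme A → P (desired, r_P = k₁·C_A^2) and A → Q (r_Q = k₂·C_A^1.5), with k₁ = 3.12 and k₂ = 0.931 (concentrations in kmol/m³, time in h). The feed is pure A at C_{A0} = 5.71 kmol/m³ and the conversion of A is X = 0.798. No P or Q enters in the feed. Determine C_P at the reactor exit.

3.57 kmol/m³

Exit C_A = C_{A0}(1−X) = 5.71×0.202 = 1.153 kmol/m³.
A CSTR operates uniformly at the exit composition, giving r_P = 4.151 and r_Q = 1.153 (each k·C_A^n at C_A = 1.153).
Fraction of consumed A going to P: r_P/(r_P+r_Q) = 0.7826.
C_P = 0.7826·C_{A0}·X = 0.7826×5.71×0.798 = 3.57 kmol/m³.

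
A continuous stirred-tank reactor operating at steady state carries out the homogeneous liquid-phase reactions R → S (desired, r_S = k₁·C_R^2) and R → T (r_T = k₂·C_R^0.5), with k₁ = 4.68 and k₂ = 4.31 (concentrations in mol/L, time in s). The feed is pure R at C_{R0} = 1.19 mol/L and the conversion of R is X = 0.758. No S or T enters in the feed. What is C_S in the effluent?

Exit C_R = C_{R0}(1−X) = 1.19×0.242 = 0.2880 mol/L.
Rates in a CSTR are evaluated at the outlet concentration: r_S = 4.68×0.2880^2 = 0.3881, r_T = 4.31×0.2880^0.5 = 2.313.
Fraction of consumed R going to S: r_S/(r_S+r_T) = 0.1437.
C_S = 0.1437·C_{R0}·X = 0.1437×1.19×0.758 = 0.130 mol/L.

0.130 mol/L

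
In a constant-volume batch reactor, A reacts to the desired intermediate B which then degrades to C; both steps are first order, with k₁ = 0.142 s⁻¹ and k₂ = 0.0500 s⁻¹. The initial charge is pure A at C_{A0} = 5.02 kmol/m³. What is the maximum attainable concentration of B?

For a first-order series the maximum intermediate yield is C_{B,max}/C_{A0} = (k₁/k₂)^[k₂/(k₂−k₁)].
= (0.142/0.0500)^(0.0500/(0.0500−0.142)) = (2.840)^(-0.5435) = 0.5671.
C_{B,max} = 0.5671×5.02 = 2.85 kmol/m³.

2.85 kmol/m³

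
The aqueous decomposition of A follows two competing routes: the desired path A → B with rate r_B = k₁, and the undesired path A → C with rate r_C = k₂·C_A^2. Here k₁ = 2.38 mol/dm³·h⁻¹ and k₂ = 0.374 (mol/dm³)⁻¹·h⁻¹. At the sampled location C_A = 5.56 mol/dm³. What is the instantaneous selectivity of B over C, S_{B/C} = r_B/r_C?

S_{B/C} = r_B/r_C = (k₁)/(k₂·C_A^2) = (k₁/k₂)·C_A^-2.
= (2.38) / (0.374×5.560^2) = 2.380/11.56 = 0.206.
The undesired path is higher order in A, so low C_A (CSTR or dilute feed) favours B.

0.206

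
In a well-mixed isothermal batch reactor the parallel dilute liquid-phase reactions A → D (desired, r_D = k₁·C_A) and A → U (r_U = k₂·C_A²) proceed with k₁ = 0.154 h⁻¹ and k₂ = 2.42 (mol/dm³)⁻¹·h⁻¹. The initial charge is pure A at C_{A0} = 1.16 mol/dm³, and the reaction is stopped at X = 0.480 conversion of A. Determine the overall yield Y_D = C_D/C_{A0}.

C_A = C_{A0}(1−X) = 0.6032 mol/dm³.
Along a PFR/batch, dC_D/dC_A = −r_D/(r_D+r_U) = −k₁/(k₁+k₂·C_A).
Integrating from C_{A0} to C_A: C_D = (0.154/2.42)·ln[(0.154+2.42·1.16)/(0.154+2.42·0.603)] = 0.06364·ln(2.961/1.614) = 0.03863 mol/dm³.
Y_D = C_D/C_{A0} = 0.03863/1.16 = 0.0333.

0.0333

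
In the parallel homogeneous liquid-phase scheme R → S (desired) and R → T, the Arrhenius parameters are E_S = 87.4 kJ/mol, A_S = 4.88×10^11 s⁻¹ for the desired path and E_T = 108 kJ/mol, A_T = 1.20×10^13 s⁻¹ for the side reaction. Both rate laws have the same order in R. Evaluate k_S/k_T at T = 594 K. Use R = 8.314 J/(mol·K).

2.64

k_S/k_T = (A_S/A_T)·exp[−(E_S−E_T)/(RT)] = (A_S/A_T)·exp[(E_T−E_S)/(RT)].
(E_T−E_S)/(RT) = (108−87.4)×10³/(8.314×594) = 20600/4939 = 4.171.
k_S/k_T = (4.88×10^11/1.20×10^13)·exp(4.171) = 0.04067 × 64.80 = 2.64.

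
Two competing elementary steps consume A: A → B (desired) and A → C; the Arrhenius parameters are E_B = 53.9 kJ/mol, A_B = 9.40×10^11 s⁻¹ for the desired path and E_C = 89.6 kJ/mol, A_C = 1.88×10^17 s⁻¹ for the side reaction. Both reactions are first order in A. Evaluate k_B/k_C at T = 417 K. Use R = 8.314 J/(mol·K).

Since both paths have the same order in A, the concentration cancels and S_{B/C} = k_B/k_C = (A_B/A_C)·exp[(E_C−E_B)/(RT)].
(E_C−E_B)/(RT) = (89.6−53.9)×10³/(8.314×417) = 35700/3467 = 10.30.
k_B/k_C = (9.40×10^11/1.88×10^17)·exp(10.30) = 5.000×10^-6 × 29652 = 0.148.

0.148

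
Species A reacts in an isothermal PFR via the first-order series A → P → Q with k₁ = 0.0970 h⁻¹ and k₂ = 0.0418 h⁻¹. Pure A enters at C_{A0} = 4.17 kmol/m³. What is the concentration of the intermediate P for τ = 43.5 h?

1.08 kmol/m³

The intermediate concentration in a first-order A→B→C sequence is C_P = k₁C_{A0}(e^(−k₁τ) − e^(−k₂τ))/(k₂−k₁).
e^(−k₁τ) = e^(−0.0970×43.5) = e^(−4.220) = 0.01471; e^(−k₂τ) = e^(−1.818) = 0.1623.
C_P = 0.0970×4.17/(0.0418−0.0970) × (0.01471−0.1623) = (-7.328)×(-0.1476) = 1.082 kmol/m³.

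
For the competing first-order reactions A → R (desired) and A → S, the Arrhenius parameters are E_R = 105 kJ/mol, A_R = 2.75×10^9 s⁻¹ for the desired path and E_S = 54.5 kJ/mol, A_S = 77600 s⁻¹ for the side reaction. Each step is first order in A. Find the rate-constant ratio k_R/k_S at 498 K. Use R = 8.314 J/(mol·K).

With equal orders, S_{R/S} = k_R/k_S = (A_R/A_S)·exp[(E_S−E_R)/(RT)].
(E_S−E_R)/(RT) = (54.5−105)×10³/(8.314×498) = -50500/4140 = -12.20.
k_R/k_S = (2.75×10^9/77600)·exp(-12.20) = 35438 × 5.046×10^-6 = 0.179.

0.179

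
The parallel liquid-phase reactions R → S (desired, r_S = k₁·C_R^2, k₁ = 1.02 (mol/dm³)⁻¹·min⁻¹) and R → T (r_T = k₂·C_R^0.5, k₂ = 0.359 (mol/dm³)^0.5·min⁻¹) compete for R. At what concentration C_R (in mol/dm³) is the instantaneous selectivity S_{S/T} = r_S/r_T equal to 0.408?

S_{S/T} = (k₁/k₂)·C_R^1.5 ⇒ C_R = (S·k₂/k₁)^(1/1.5).
= (0.408×0.359/1.02)^(0.6667) = (0.1436)^(0.6667) = 0.274 mol/dm³.

0.274 mol/dm³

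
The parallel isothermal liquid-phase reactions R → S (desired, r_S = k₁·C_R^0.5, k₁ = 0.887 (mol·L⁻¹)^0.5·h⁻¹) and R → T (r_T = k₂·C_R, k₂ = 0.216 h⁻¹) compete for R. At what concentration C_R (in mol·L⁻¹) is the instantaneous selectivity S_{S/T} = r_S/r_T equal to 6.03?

S_{S/T} = (k₁/k₂)·C_R^-0.5 ⇒ C_R = (S·k₂/k₁)^(-2).
= (6.03×0.216/0.887)^(-2) = (1.468)^(-2) = 0.464 mol·L⁻¹.

0.464 mol·L⁻¹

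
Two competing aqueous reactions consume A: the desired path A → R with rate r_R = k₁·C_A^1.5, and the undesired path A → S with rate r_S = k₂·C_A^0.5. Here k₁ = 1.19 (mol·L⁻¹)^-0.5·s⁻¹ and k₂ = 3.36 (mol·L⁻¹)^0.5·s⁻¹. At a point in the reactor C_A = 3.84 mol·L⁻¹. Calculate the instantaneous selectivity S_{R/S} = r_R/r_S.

1.36

S_{R/S} = r_R/r_S = (k₁·C_A^1.5)/(k₂·C_A^0.5) = (k₁/k₂)·C_A.
= (1.19×3.840^1.5) / (3.36×3.840^0.5) = 8.955/6.584 = 1.36.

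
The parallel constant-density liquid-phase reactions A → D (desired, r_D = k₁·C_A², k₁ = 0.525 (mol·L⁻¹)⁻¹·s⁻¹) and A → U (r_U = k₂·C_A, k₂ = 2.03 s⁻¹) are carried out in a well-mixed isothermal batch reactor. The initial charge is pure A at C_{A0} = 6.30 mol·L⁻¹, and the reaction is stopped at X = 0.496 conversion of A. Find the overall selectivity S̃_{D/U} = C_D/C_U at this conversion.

1.20

C_A = C_{A0}(1−X) = 3.175 mol·L⁻¹.
Along a PFR/batch, dC_U/dC_A = −r_U/(r_D+r_U) = −k₂/(k₂+k₁·C_A).
Integrating from C_{A0} to C_A: C_U = (2.03/0.525)·ln[(2.03+0.525·6.30)/(2.03+0.525·3.18)] = 3.867·ln(5.338/3.697) = 1.420 mol·L⁻¹.
Then C_D = (C_{A0}−C_A) − C_U = 3.125 − 1.420 = 1.705 mol·L⁻¹.
S̃_{D/U} = C_D/C_U = 1.705/1.420 = 1.20.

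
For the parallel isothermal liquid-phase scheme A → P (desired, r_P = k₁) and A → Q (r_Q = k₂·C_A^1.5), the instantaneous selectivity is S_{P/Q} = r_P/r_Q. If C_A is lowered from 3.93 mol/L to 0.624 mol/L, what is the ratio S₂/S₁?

15.8

S_{P/Q} = (k₁/k₂)·C_A^-1.5, so S₂/S₁ = (C_{A,2}/C_{A,1})^-1.5.
= (0.624/3.93)^(-1.5) = (0.1588)^(-1.5) = 15.8.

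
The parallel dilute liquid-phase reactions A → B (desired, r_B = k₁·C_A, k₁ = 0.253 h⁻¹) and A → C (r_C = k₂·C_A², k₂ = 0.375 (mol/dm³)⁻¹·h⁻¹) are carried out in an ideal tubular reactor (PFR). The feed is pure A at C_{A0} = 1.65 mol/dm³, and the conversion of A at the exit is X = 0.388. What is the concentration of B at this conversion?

0.217 mol/dm³

C_A = C_{A0}(1−X) = 1.010 mol/dm³.
Along a PFR/batch, dC_B/dC_A = −r_B/(r_B+r_C) = −k₁/(k₁+k₂·C_A).
Integrating from C_{A0} to C_A: C_B = (0.253/0.375)·ln[(0.253+0.375·1.65)/(0.253+0.375·1.01)] = 0.6747·ln(0.8717/0.6317) = 0.2173 mol/dm³.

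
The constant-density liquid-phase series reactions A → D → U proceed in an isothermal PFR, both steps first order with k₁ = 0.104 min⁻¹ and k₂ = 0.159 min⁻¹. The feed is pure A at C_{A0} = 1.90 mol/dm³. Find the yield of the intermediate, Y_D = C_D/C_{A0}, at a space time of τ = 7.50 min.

The intermediate concentration in a first-order A→B→C sequence is C_D = k₁C_{A0}(e^(−k₁τ) − e^(−k₂τ))/(k₂−k₁).
e^(−k₁τ) = e^(−0.104×7.50) = e^(−0.7800) = 0.4584; e^(−k₂τ) = e^(−1.193) = 0.3035.
C_D = 0.104×1.90/(0.159−0.104) × (0.4584−0.3035) = 3.593×0.1549 = 0.5567 mol/dm³.
Y_D = C_D/C_{A0} = 0.5567/1.90 = 0.293.

0.293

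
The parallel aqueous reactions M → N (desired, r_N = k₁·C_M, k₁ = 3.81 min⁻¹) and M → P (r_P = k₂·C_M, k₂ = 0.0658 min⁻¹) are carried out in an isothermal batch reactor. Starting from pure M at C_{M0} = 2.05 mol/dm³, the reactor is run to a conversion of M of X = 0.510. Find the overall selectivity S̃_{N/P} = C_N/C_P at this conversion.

C_M = C_{M0}(1−X) = 1.004 mol/dm³.
Both paths are first order in M, so the instantaneous fraction to N is constant: dC_N/d(−C_M) = k₁/(k₁+k₂) = 0.9830.
C_N = 0.9830·(C_{M0}−C_M) = 0.9830×1.045 = 1.03 mol/dm³.
C_P = (C_{M0}−C_M)−C_N = 0.01775 mol/dm³; S̃_{N/P} = 1.028/0.01775 = 57.9.

57.9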